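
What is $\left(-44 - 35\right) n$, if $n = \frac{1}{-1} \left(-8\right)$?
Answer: $-632$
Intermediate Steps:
$n = 8$ ($n = \left(-1\right) \left(-8\right) = 8$)
$\left(-44 - 35\right) n = \left(-44 - 35\right) 8 = \left(-79\right) 8 = -632$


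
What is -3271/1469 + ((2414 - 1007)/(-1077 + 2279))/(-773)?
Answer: -3041303449/1364915474 ≈ -2.2282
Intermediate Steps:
-3271/1469 + ((2414 - 1007)/(-1077 + 2279))/(-773) = -3271*1/1469 + (1407/1202)*(-1/773) = -3271/1469 + (1407*(1/1202))*(-1/773) = -3271/1469 + (1407/1202)*(-1/773) = -3271/1469 - 1407/929146 = -3041303449/1364915474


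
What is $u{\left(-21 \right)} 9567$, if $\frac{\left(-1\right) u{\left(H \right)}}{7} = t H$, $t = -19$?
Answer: $-26720631$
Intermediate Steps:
$u{\left(H \right)} = 133 H$ ($u{\left(H \right)} = - 7 \left(- 19 H\right) = 133 H$)
$u{\left(-21 \right)} 9567 = 133 \left(-21\right) 9567 = \left(-2793\right) 9567 = -26720631$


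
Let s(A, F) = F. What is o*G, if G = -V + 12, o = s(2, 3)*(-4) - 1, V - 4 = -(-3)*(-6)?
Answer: -338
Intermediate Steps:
V = -14 (V = 4 - (-3)*(-6) = 4 - 1*18 = 4 - 18 = -14)
o = -13 (o = 3*(-4) - 1 = -12 - 1 = -13)
G = 26 (G = -1*(-14) + 12 = 14 + 12 = 26)
o*G = -13*26 = -338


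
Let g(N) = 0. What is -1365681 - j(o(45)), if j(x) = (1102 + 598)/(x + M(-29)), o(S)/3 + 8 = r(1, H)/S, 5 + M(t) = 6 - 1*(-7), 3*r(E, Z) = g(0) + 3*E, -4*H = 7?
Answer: -326372259/239 ≈ -1.3656e+6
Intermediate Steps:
H = -7/4 (H = -¼*7 = -7/4 ≈ -1.7500)
r(E, Z) = E (r(E, Z) = (0 + 3*E)/3 = (3*E)/3 = E)
M(t) = 8 (M(t) = -5 + (6 - 1*(-7)) = -5 + (6 + 7) = -5 + 13 = 8)
o(S) = -24 + 3/S (o(S) = -24 + 3*(1/S) = -24 + 3/S)
j(x) = 1700/(8 + x) (j(x) = (1102 + 598)/(x + 8) = 1700/(8 + x))
-1365681 - j(o(45)) = -1365681 - 1700/(8 + (-24 + 3/45)) = -1365681 - 1700/(8 + (-24 + 3*(1/45))) = -1365681 - 1700/(8 + (-24 + 1/15)) = -1365681 - 1700/(8 - 359/15) = -1365681 - 1700/(-239/15) = -1365681 - 1700*(-15)/239 = -1365681 - 1*(-25500/239) = -1365681 + 25500/239 = -326372259/239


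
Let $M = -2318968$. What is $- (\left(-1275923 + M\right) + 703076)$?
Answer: $2891815$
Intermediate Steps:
$- (\left(-1275923 + M\right) + 703076) = - (\left(-1275923 - 2318968\right) + 703076) = - (-3594891 + 703076) = \left(-1\right) \left(-2891815\right) = 2891815$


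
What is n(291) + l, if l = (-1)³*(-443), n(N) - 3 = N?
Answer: 737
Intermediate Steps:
n(N) = 3 + N
l = 443 (l = -1*(-443) = 443)
n(291) + l = (3 + 291) + 443 = 294 + 443 = 737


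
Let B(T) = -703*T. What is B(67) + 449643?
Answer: 402542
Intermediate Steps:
B(67) + 449643 = -703*67 + 449643 = -47101 + 449643 = 402542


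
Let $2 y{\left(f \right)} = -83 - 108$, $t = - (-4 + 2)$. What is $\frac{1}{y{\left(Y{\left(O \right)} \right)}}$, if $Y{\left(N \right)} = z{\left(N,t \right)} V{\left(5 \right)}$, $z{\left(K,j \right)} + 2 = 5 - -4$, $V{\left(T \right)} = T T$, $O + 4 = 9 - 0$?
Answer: $- \frac{2}{191} \approx -0.010471$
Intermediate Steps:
$O = 5$ ($O = -4 + \left(9 - 0\right) = -4 + \left(9 + 0\right) = -4 + 9 = 5$)
$V{\left(T \right)} = T^{2}$
$t = 2$ ($t = \left(-1\right) \left(-2\right) = 2$)
$z{\left(K,j \right)} = 7$ ($z{\left(K,j \right)} = -2 + \left(5 - -4\right) = -2 + \left(5 + 4\right) = -2 + 9 = 7$)
$Y{\left(N \right)} = 175$ ($Y{\left(N \right)} = 7 \cdot 5^{2} = 7 \cdot 25 = 175$)
$y{\left(f \right)} = - \frac{191}{2}$ ($y{\left(f \right)} = \frac{-83 - 108}{2} = \frac{1}{2} \left(-191\right) = - \frac{191}{2}$)
$\frac{1}{y{\left(Y{\left(O \right)} \right)}} = \frac{1}{- \frac{191}{2}} = - \frac{2}{191}$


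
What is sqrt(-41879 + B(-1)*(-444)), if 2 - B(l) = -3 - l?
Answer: I*sqrt(43655) ≈ 208.94*I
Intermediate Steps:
B(l) = 5 + l (B(l) = 2 - (-3 - l) = 2 + (3 + l) = 5 + l)
sqrt(-41879 + B(-1)*(-444)) = sqrt(-41879 + (5 - 1)*(-444)) = sqrt(-41879 + 4*(-444)) = sqrt(-41879 - 1776) = sqrt(-43655) = I*sqrt(43655)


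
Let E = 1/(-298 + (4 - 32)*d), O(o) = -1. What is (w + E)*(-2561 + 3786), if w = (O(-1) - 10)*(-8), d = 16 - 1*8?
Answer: 56270375/522 ≈ 1.0780e+5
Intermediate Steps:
d = 8 (d = 16 - 8 = 8)
w = 88 (w = (-1 - 10)*(-8) = -11*(-8) = 88)
E = -1/522 (E = 1/(-298 + (4 - 32)*8) = 1/(-298 - 28*8) = 1/(-298 - 224) = 1/(-522) = -1/522 ≈ -0.0019157)
(w + E)*(-2561 + 3786) = (88 - 1/522)*(-2561 + 3786) = (45935/522)*1225 = 56270375/522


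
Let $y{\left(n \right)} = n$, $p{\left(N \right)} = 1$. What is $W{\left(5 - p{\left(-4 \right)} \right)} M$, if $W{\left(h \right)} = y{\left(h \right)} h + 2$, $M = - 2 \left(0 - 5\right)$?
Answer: $180$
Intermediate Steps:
$M = 10$ ($M = \left(-2\right) \left(-5\right) = 10$)
$W{\left(h \right)} = 2 + h^{2}$ ($W{\left(h \right)} = h h + 2 = h^{2} + 2 = 2 + h^{2}$)
$W{\left(5 - p{\left(-4 \right)} \right)} M = \left(2 + \left(5 - 1\right)^{2}\right) 10 = \left(2 + 4^{2}\right) 10 = \left(2 + 16\right) 10 = 18 \cdot 10 = 180$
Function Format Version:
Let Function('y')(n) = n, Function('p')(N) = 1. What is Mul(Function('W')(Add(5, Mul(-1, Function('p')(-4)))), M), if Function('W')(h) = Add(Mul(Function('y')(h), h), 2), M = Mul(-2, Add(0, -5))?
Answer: 180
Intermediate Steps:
M = 10 (M = Mul(-2, -5) = 10)
Function('W')(h) = Add(2, Pow(h, 2)) (Function('W')(h) = Add(Mul(h, h), 2) = Add(Pow(h, 2), 2) = Add(2, Pow(h, 2)))
Mul(Function('W')(Add(5, Mul(-1, Function('p')(-4)))), M) = Mul(Add(2, Pow(Add(5, Mul(-1, 1)), 2)), 10) = Mul(Add(2, Pow(Add(5, -1), 2)), 10) = Mul(Add(2, Pow(4, 2)), 10) = Mul(Add(2, 16), 10) = Mul(18, 10) = 180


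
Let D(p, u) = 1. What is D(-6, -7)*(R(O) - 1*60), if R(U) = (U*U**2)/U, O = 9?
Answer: 21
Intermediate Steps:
R(U) = U**2 (R(U) = U**3/U = U**2)
D(-6, -7)*(R(O) - 1*60) = 1*(9**2 - 1*60) = 1*(81 - 60) = 1*21 = 21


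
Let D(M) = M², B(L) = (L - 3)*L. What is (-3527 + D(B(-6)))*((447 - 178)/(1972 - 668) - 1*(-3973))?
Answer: -3165628271/1304 ≈ -2.4276e+6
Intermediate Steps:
B(L) = L*(-3 + L) (B(L) = (-3 + L)*L = L*(-3 + L))
(-3527 + D(B(-6)))*((447 - 178)/(1972 - 668) - 1*(-3973)) = (-3527 + (-6*(-3 - 6))²)*((447 - 178)/(1972 - 668) - 1*(-3973)) = (-3527 + (-6*(-9))²)*(269/1304 + 3973) = (-3527 + 54²)*(269*(1/1304) + 3973) = (-3527 + 2916)*(269/1304 + 3973) = -611*5181061/1304 = -3165628271/1304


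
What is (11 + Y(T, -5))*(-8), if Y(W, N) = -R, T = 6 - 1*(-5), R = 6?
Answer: -40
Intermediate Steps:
T = 11 (T = 6 + 5 = 11)
Y(W, N) = -6 (Y(W, N) = -1*6 = -6)
(11 + Y(T, -5))*(-8) = (11 - 6)*(-8) = 5*(-8) = -40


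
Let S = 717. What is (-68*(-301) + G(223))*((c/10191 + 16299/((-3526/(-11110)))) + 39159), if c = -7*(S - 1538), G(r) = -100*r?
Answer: -69286759776872/417831 ≈ -1.6582e+8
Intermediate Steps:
c = 5747 (c = -7*(717 - 1538) = -7*(-821) = 5747)
(-68*(-301) + G(223))*((c/10191 + 16299/((-3526/(-11110)))) + 39159) = (-68*(-301) - 100*223)*((5747/10191 + 16299/((-3526/(-11110)))) + 39159) = (20468 - 22300)*((5747*(1/10191) + 16299/((-3526*(-1/11110)))) + 39159) = -1832*((5747/10191 + 16299/(1763/5555)) + 39159) = -1832*((5747/10191 + 16299*(5555/1763)) + 39159) = -1832*((5747/10191 + 90540945/1763) + 39159) = -1832*(21458439592/417831 + 39159) = -1832*37820283721/417831 = -69286759776872/417831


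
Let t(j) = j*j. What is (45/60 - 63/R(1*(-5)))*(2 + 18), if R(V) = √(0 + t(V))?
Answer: -237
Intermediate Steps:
t(j) = j²
R(V) = √(V²) (R(V) = √(0 + V²) = √(V²))
(45/60 - 63/R(1*(-5)))*(2 + 18) = (45/60 - 63/(√((1*(-5))²)))*(2 + 18) = (45*(1/60) - 63/(√((-5)²)))*20 = (¾ - 63/(√25))*20 = (¾ - 63/5)*20 = -237/20*20 = -237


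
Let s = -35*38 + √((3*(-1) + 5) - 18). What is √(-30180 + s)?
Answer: √(-31510 + 4*I) ≈ 0.011 + 177.51*I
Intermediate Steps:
s = -1330 + 4*I (s = -1330 + √((-3 + 5) - 18) = -1330 + √(2 - 18) = -1330 + √(-16) = -1330 + 4*I ≈ -1330.0 + 4.0*I)
√(-30180 + s) = √(-30180 + (-1330 + 4*I)) = √(-31510 + 4*I)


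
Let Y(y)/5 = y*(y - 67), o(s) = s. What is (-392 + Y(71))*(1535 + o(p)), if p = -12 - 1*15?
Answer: 1550224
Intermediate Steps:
p = -27 (p = -12 - 15 = -27)
Y(y) = 5*y*(-67 + y) (Y(y) = 5*(y*(y - 67)) = 5*(y*(-67 + y)) = 5*y*(-67 + y))
(-392 + Y(71))*(1535 + o(p)) = (-392 + 5*71*(-67 + 71))*(1535 - 27) = (-392 + 5*71*4)*1508 = (-392 + 1420)*1508 = 1028*1508 = 1550224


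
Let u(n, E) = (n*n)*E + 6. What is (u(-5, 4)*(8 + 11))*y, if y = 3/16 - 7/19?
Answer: -2915/8 ≈ -364.38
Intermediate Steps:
y = -55/304 (y = 3*(1/16) - 7*1/19 = 3/16 - 7/19 = -55/304 ≈ -0.18092)
u(n, E) = 6 + E*n**2 (u(n, E) = n**2*E + 6 = E*n**2 + 6 = 6 + E*n**2)
(u(-5, 4)*(8 + 11))*y = ((6 + 4*(-5)**2)*(8 + 11))*(-55/304) = ((6 + 4*25)*19)*(-55/304) = ((6 + 100)*19)*(-55/304) = (106*19)*(-55/304) = 2014*(-55/304) = -2915/8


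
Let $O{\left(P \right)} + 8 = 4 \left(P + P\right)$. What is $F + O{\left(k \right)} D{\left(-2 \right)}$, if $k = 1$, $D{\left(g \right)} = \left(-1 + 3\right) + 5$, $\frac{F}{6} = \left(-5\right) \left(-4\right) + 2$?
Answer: $132$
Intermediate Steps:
$F = 132$ ($F = 6 \left(\left(-5\right) \left(-4\right) + 2\right) = 6 \left(20 + 2\right) = 6 \cdot 22 = 132$)
$D{\left(g \right)} = 7$ ($D{\left(g \right)} = 2 + 5 = 7$)
$O{\left(P \right)} = -8 + 8 P$ ($O{\left(P \right)} = -8 + 4 \left(P + P\right) = -8 + 4 \cdot 2 P = -8 + 8 P$)
$F + O{\left(k \right)} D{\left(-2 \right)} = 132 + \left(-8 + 8 \cdot 1\right) 7 = 132 + \left(-8 + 8\right) 7 = 132 + 0 \cdot 7 = 132 + 0 = 132$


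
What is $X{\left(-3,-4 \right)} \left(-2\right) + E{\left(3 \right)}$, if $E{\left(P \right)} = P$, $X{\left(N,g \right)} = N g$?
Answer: $-21$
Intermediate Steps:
$X{\left(-3,-4 \right)} \left(-2\right) + E{\left(3 \right)} = \left(-3\right) \left(-4\right) \left(-2\right) + 3 = 12 \left(-2\right) + 3 = -24 + 3 = -21$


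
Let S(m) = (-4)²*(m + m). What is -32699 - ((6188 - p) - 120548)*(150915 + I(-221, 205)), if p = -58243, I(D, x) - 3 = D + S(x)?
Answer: 8824758370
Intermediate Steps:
S(m) = 32*m (S(m) = 16*(2*m) = 32*m)
I(D, x) = 3 + D + 32*x (I(D, x) = 3 + (D + 32*x) = 3 + D + 32*x)
-32699 - ((6188 - p) - 120548)*(150915 + I(-221, 205)) = -32699 - ((6188 - 1*(-58243)) - 120548)*(150915 + (3 - 221 + 32*205)) = -32699 - ((6188 + 58243) - 120548)*(150915 + (3 - 221 + 6560)) = -32699 - (64431 - 120548)*(150915 + 6342) = -32699 - (-56117)*157257 = -32699 - 1*(-8824791069) = -32699 + 8824791069 = 8824758370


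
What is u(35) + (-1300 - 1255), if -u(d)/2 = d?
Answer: -2625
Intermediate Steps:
u(d) = -2*d
u(35) + (-1300 - 1255) = -2*35 + (-1300 - 1255) = -70 - 2555 = -2625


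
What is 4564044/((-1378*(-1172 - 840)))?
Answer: 1141011/693134 ≈ 1.6462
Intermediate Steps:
4564044/((-1378*(-1172 - 840))) = 4564044/((-1378*(-2012))) = 4564044/2772536 = 4564044*(1/2772536) = 1141011/693134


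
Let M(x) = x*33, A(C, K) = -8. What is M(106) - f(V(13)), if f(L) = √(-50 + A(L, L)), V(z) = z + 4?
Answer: 3498 - I*√58 ≈ 3498.0 - 7.6158*I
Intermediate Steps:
V(z) = 4 + z
M(x) = 33*x
f(L) = I*√58 (f(L) = √(-50 - 8) = √(-58) = I*√58)
M(106) - f(V(13)) = 33*106 - I*√58 = 3498 - I*√58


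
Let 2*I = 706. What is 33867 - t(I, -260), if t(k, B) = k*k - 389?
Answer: -90353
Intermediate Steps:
I = 353 (I = (½)*706 = 353)
t(k, B) = -389 + k² (t(k, B) = k² - 389 = -389 + k²)
33867 - t(I, -260) = 33867 - (-389 + 353²) = 33867 - (-389 + 124609) = 33867 - 1*124220 = 33867 - 124220 = -90353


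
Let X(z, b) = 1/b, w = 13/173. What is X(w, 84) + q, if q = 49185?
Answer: 4131541/84 ≈ 49185.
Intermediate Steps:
w = 13/173 (w = 13*(1/173) = 13/173 ≈ 0.075145)
X(w, 84) + q = 1/84 + 49185 = 4131541/84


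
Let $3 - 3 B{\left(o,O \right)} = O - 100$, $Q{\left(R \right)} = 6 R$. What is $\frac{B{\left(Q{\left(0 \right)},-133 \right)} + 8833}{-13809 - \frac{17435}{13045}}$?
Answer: $- \frac{69751615}{108093504} \approx -0.64529$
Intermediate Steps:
$B{\left(o,O \right)} = \frac{103}{3} - \frac{O}{3}$ ($B{\left(o,O \right)} = 1 - \frac{O - 100}{3} = 1 - \frac{-100 + O}{3} = 1 - \left(- \frac{100}{3} + \frac{O}{3}\right) = \frac{103}{3} - \frac{O}{3}$)
$\frac{B{\left(Q{\left(0 \right)},-133 \right)} + 8833}{-13809 - \frac{17435}{13045}} = \frac{\left(\frac{103}{3} - - \frac{133}{3}\right) + 8833}{-13809 - \frac{17435}{13045}} = \frac{\left(\frac{103}{3} + \frac{133}{3}\right) + 8833}{-13809 - \frac{3487}{2609}} = \frac{\frac{236}{3} + 8833}{-13809 - \frac{3487}{2609}} = \frac{26735}{3 \left(- \frac{36031168}{2609}\right)} = \frac{26735}{3} \left(- \frac{2609}{36031168}\right) = - \frac{69751615}{108093504}$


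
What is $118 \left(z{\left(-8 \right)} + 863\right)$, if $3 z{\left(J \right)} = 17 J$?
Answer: $\frac{289454}{3} \approx 96485.0$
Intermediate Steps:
$z{\left(J \right)} = \frac{17 J}{3}$
$118 \left(z{\left(-8 \right)} + 863\right) = 118 \left(\frac{17}{3} \left(-8\right) + 863\right) = 118 \left(- \frac{136}{3} + 863\right) = 118 \cdot \frac{2453}{3} = \frac{289454}{3}$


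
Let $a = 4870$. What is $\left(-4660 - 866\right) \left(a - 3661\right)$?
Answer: $-6680934$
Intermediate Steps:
$\left(-4660 - 866\right) \left(a - 3661\right) = \left(-4660 - 866\right) \left(4870 - 3661\right) = \left(-5526\right) 1209 = -6680934$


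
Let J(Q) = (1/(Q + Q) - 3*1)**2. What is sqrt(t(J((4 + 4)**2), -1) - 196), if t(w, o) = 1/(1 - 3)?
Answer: I*sqrt(786)/2 ≈ 14.018*I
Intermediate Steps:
J(Q) = (-3 + 1/(2*Q))**2 (J(Q) = (1/(2*Q) - 3)**2 = (-3 + 1/(2*Q))**2)
t(w, o) = -1/2 (t(w, o) = 1/(-2) = -1/2)
sqrt(t(J((4 + 4)**2), -1) - 196) = sqrt(-1/2 - 196) = sqrt(-393/2) = I*sqrt(786)/2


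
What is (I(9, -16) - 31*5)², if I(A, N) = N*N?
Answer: 10201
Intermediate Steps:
I(A, N) = N²
(I(9, -16) - 31*5)² = ((-16)² - 31*5)² = (256 - 155)² = 101² = 10201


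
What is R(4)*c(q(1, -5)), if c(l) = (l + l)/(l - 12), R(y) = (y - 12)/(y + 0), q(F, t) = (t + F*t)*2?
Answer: -5/2 ≈ -2.5000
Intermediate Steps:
q(F, t) = 2*t + 2*F*t
R(y) = (-12 + y)/y
c(l) = 2*l/(-12 + l) (c(l) = (2*l)/(-12 + l) = 2*l/(-12 + l))
R(4)*c(q(1, -5)) = ((-12 + 4)/4)*(2*(2*(-5)*(1 + 1))/(-12 + 2*(-5)*(1 + 1))) = ((¼)*(-8))*(2*(2*(-5)*2)/(-12 + 2*(-5)*2)) = -4*(-20)/(-12 - 20) = -4*(-20)/(-32) = -4*(-20)*(-1)/32 = -2*5/4 = -5/2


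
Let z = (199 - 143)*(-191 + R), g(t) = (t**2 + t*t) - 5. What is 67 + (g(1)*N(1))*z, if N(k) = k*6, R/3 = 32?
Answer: 95827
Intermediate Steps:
R = 96 (R = 3*32 = 96)
N(k) = 6*k
g(t) = -5 + 2*t**2 (g(t) = (t**2 + t**2) - 5 = 2*t**2 - 5 = -5 + 2*t**2)
z = -5320 (z = (199 - 143)*(-191 + 96) = 56*(-95) = -5320)
67 + (g(1)*N(1))*z = 67 + ((-5 + 2*1**2)*(6*1))*(-5320) = 67 + ((-5 + 2*1)*6)*(-5320) = 67 + ((-5 + 2)*6)*(-5320) = 67 - 3*6*(-5320) = 67 - 18*(-5320) = 67 + 95760 = 95827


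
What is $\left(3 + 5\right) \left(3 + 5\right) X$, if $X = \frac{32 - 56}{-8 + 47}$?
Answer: $- \frac{512}{13} \approx -39.385$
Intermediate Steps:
$X = - \frac{8}{13}$ ($X = - \frac{24}{39} = \left(-24\right) \frac{1}{39} = - \frac{8}{13} \approx -0.61539$)
$\left(3 + 5\right) \left(3 + 5\right) X = \left(3 + 5\right) \left(3 + 5\right) \left(- \frac{8}{13}\right) = 8 \cdot 8 \left(- \frac{8}{13}\right) = 64 \left(- \frac{8}{13}\right) = - \frac{512}{13}$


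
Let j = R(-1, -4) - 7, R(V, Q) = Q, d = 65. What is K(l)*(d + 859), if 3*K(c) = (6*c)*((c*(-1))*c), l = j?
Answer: 2459688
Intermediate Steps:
j = -11 (j = -4 - 7 = -11)
l = -11
K(c) = -2*c³ (K(c) = ((6*c)*((c*(-1))*c))/3 = ((6*c)*((-c)*c))/3 = ((6*c)*(-c²))/3 = (-6*c³)/3 = -2*c³)
K(l)*(d + 859) = (-2*(-11)³)*(65 + 859) = -2*(-1331)*924 = 2662*924 = 2459688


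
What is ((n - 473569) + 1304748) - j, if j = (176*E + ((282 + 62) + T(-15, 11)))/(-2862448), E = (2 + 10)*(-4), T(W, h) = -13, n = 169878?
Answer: 2865473599419/2862448 ≈ 1.0011e+6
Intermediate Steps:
E = -48 (E = 12*(-4) = -48)
j = 8117/2862448 (j = (176*(-48) + ((282 + 62) - 13))/(-2862448) = (-8448 + (344 - 13))*(-1/2862448) = (-8448 + 331)*(-1/2862448) = -8117*(-1/2862448) = 8117/2862448 ≈ 0.0028357)
((n - 473569) + 1304748) - j = ((169878 - 473569) + 1304748) - 1*8117/2862448 = (-303691 + 1304748) - 8117/2862448 = 1001057 - 8117/2862448 = 2865473599419/2862448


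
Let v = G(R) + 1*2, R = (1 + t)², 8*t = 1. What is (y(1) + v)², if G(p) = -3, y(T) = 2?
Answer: 1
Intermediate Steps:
t = ⅛ (t = (⅛)*1 = ⅛ ≈ 0.12500)
R = 81/64 (R = (1 + ⅛)² = (9/8)² = 81/64 ≈ 1.2656)
v = -1 (v = -3 + 1*2 = -3 + 2 = -1)
(y(1) + v)² = (2 - 1)² = 1² = 1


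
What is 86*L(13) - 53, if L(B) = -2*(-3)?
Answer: 463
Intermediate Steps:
L(B) = 6
86*L(13) - 53 = 86*6 - 53 = 516 - 53 = 463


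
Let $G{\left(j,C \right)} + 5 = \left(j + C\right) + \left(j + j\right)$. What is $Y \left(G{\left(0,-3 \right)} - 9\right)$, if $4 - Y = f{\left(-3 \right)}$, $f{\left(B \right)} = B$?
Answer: $-119$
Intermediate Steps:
$Y = 7$ ($Y = 4 - -3 = 4 + 3 = 7$)
$G{\left(j,C \right)} = -5 + C + 3 j$ ($G{\left(j,C \right)} = -5 + \left(\left(j + C\right) + \left(j + j\right)\right) = -5 + \left(\left(C + j\right) + 2 j\right) = -5 + \left(C + 3 j\right) = -5 + C + 3 j$)
$Y \left(G{\left(0,-3 \right)} - 9\right) = 7 \left(\left(-5 - 3 + 3 \cdot 0\right) - 9\right) = 7 \left(\left(-5 - 3 + 0\right) - 9\right) = 7 \left(-8 - 9\right) = 7 \left(-17\right) = -119$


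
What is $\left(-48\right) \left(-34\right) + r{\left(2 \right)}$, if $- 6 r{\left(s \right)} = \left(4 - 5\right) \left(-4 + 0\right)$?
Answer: $\frac{4894}{3} \approx 1631.3$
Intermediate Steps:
$r{\left(s \right)} = - \frac{2}{3}$ ($r{\left(s \right)} = - \frac{\left(4 - 5\right) \left(-4 + 0\right)}{6} = - \frac{\left(-1\right) \left(-4\right)}{6} = \left(- \frac{1}{6}\right) 4 = - \frac{2}{3}$)
$\left(-48\right) \left(-34\right) + r{\left(2 \right)} = \left(-48\right) \left(-34\right) - \frac{2}{3} = 1632 - \frac{2}{3} = \frac{4894}{3}$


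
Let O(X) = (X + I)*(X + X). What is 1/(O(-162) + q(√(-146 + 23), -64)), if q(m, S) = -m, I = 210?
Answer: I/(√123 - 15552*I) ≈ -6.43e-5 + 4.5854e-8*I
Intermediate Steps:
O(X) = 2*X*(210 + X) (O(X) = (X + 210)*(X + X) = (210 + X)*(2*X) = 2*X*(210 + X))
1/(O(-162) + q(√(-146 + 23), -64)) = 1/(2*(-162)*(210 - 162) - √(-146 + 23)) = 1/(2*(-162)*48 - √(-123)) = 1/(-15552 - I*√123)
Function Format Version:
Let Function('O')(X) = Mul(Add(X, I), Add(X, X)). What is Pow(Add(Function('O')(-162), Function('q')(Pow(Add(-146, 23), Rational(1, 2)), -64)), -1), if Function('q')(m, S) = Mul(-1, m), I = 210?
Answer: Mul(I, Pow(Add(Pow(123, Rational(1, 2)), Mul(-15552, I)), -1)) ≈ Add(-6.4300e-5, Mul(4.5854e-8, I))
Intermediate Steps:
Function('O')(X) = Mul(2, X, Add(210, X)) (Function('O')(X) = Mul(Add(X, 210), Add(X, X)) = Mul(Add(210, X), Mul(2, X)) = Mul(2, X, Add(210, X)))
Pow(Add(Function('O')(-162), Function('q')(Pow(Add(-146, 23), Rational(1, 2)), -64)), -1) = Pow(Add(Mul(2, -162, Add(210, -162)), Mul(-1, Pow(Add(-146, 23), Rational(1, 2)))), -1) = Pow(Add(Mul(2, -162, 48), Mul(-1, Pow(-123, Rational(1, 2)))), -1) = Pow(Add(-15552, Mul(-1, Mul(I, Pow(123, Rational(1, 2))))), -1) = Pow(Add(-15552, Mul(-1, I, Pow(123, Rational(1, 2)))), -1)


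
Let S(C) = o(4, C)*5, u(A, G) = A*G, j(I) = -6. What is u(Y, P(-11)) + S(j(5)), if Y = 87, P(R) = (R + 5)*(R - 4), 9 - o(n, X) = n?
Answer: 7855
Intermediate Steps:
o(n, X) = 9 - n
P(R) = (-4 + R)*(5 + R) (P(R) = (5 + R)*(-4 + R) = (-4 + R)*(5 + R))
S(C) = 25 (S(C) = (9 - 1*4)*5 = (9 - 4)*5 = 5*5 = 25)
u(Y, P(-11)) + S(j(5)) = 87*(-20 - 11 + (-11)²) + 25 = 87*(-20 - 11 + 121) + 25 = 87*90 + 25 = 7830 + 25 = 7855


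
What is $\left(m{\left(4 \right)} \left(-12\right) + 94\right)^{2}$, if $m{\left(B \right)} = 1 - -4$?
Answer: $1156$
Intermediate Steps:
$m{\left(B \right)} = 5$ ($m{\left(B \right)} = 1 + 4 = 5$)
$\left(m{\left(4 \right)} \left(-12\right) + 94\right)^{2} = \left(5 \left(-12\right) + 94\right)^{2} = \left(-60 + 94\right)^{2} = 34^{2} = 1156$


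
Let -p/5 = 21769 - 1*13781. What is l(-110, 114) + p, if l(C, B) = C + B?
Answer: -39936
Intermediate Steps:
p = -39940 (p = -5*(21769 - 1*13781) = -5*(21769 - 13781) = -5*7988 = -39940)
l(C, B) = B + C
l(-110, 114) + p = (114 - 110) - 39940 = 4 - 39940 = -39936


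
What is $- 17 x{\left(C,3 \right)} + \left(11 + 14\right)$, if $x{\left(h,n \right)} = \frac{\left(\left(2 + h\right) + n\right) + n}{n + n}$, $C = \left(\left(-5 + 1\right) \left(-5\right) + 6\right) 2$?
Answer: $-145$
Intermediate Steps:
$C = 52$ ($C = \left(\left(-4\right) \left(-5\right) + 6\right) 2 = \left(20 + 6\right) 2 = 26 \cdot 2 = 52$)
$x{\left(h,n \right)} = \frac{2 + h + 2 n}{2 n}$ ($x{\left(h,n \right)} = \frac{\left(2 + h + n\right) + n}{2 n} = \left(2 + h + 2 n\right) \frac{1}{2 n} = \frac{2 + h + 2 n}{2 n}$)
$- 17 x{\left(C,3 \right)} + \left(11 + 14\right) = - 17 \frac{1 + 3 + \frac{1}{2} \cdot 52}{3} + \left(11 + 14\right) = - 17 \frac{1 + 3 + 26}{3} + 25 = - 17 \cdot \frac{1}{3} \cdot 30 + 25 = \left(-17\right) 10 + 25 = -170 + 25 = -145$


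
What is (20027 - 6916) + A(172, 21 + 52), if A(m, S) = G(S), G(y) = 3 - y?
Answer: 13041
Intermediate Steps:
A(m, S) = 3 - S
(20027 - 6916) + A(172, 21 + 52) = (20027 - 6916) + (3 - (21 + 52)) = 13111 + (3 - 1*73) = 13111 + (3 - 73) = 13111 - 70 = 13041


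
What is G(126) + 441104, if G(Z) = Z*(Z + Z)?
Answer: 472856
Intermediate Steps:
G(Z) = 2*Z² (G(Z) = Z*(2*Z) = 2*Z²)
G(126) + 441104 = 2*126² + 441104 = 2*15876 + 441104 = 31752 + 441104 = 472856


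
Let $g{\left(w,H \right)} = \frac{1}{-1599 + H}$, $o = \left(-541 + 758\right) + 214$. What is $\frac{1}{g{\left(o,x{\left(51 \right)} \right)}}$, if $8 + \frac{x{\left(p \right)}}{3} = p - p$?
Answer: $-1623$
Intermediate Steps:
$x{\left(p \right)} = -24$ ($x{\left(p \right)} = -24 + 3 \left(p - p\right) = -24 + 3 \cdot 0 = -24 + 0 = -24$)
$o = 431$ ($o = 217 + 214 = 431$)
$\frac{1}{g{\left(o,x{\left(51 \right)} \right)}} = \frac{1}{\frac{1}{-1599 - 24}} = \frac{1}{\frac{1}{-1623}} = \frac{1}{- \frac{1}{1623}} = -1623$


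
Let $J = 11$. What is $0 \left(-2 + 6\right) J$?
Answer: $0$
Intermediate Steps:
$0 \left(-2 + 6\right) J = 0 \left(-2 + 6\right) 11 = 0 \cdot 4 \cdot 11 = 0 \cdot 11 = 0$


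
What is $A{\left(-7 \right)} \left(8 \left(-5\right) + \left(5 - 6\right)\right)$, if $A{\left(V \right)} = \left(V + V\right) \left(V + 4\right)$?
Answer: $-1722$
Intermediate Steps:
$A{\left(V \right)} = 2 V \left(4 + V\right)$
$A{\left(-7 \right)} \left(8 \left(-5\right) + \left(5 - 6\right)\right) = 2 \left(-7\right) \left(4 - 7\right) \left(8 \left(-5\right) + \left(5 - 6\right)\right) = 2 \left(-7\right) \left(-3\right) \left(-40 - 1\right) = 42 \left(-41\right) = -1722$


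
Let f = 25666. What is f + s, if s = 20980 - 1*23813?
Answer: 22833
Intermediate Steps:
s = -2833 (s = 20980 - 23813 = -2833)
f + s = 25666 - 2833 = 22833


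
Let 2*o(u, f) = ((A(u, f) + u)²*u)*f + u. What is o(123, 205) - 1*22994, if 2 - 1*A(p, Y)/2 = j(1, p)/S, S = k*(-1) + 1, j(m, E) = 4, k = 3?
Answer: 216334375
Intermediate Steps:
S = -2 (S = 3*(-1) + 1 = -3 + 1 = -2)
A(p, Y) = 8 (A(p, Y) = 4 - 8/(-2) = 4 - 8*(-1)/2 = 4 - 2*(-2) = 4 + 4 = 8)
o(u, f) = u/2 + f*u*(8 + u)²/2 (o(u, f) = (((8 + u)²*u)*f + u)/2 = ((u*(8 + u)²)*f + u)/2 = (f*u*(8 + u)² + u)/2 = (u + f*u*(8 + u)²)/2 = u/2 + f*u*(8 + u)²/2)
o(123, 205) - 1*22994 = (½)*123*(1 + 205*(8 + 123)²) - 1*22994 = (½)*123*(1 + 205*131²) - 22994 = (½)*123*(1 + 205*17161) - 22994 = (½)*123*(1 + 3518005) - 22994 = (½)*123*3518006 - 22994 = 216357369 - 22994 = 216334375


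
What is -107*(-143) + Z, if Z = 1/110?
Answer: 1683111/110 ≈ 15301.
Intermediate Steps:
Z = 1/110 ≈ 0.0090909
-107*(-143) + Z = -107*(-143) + 1/110 = 15301 + 1/110 = 1683111/110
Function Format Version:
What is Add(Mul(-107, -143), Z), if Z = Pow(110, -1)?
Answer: Rational(1683111, 110) ≈ 15301.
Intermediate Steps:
Z = Rational(1, 110) ≈ 0.0090909
Add(Mul(-107, -143), Z) = Add(Mul(-107, -143), Rational(1, 110)) = Add(15301, Rational(1, 110)) = Rational(1683111, 110)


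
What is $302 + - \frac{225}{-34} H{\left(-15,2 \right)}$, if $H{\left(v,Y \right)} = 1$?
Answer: $\frac{10493}{34} \approx 308.62$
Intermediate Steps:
$302 + - \frac{225}{-34} H{\left(-15,2 \right)} = 302 + - \frac{225}{-34} \cdot 1 = 302 + \left(-225\right) \left(- \frac{1}{34}\right) 1 = 302 + \frac{225}{34} \cdot 1 = 302 + \frac{225}{34} = \frac{10493}{34}$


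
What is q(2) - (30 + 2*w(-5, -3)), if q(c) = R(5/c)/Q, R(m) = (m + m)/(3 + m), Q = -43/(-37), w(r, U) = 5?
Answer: -18550/473 ≈ -39.218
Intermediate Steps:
Q = 43/37 (Q = -43*(-1/37) = 43/37 ≈ 1.1622)
R(m) = 2*m/(3 + m) (R(m) = (2*m)/(3 + m) = 2*m/(3 + m))
q(c) = 370/(43*c*(3 + 5/c)) (q(c) = (2*(5/c)/(3 + 5/c))/(43/37) = (10/(c*(3 + 5/c)))*(37/43) = 370/(43*c*(3 + 5/c)))
q(2) - (30 + 2*w(-5, -3)) = 370/(43*(5 + 3*2)) - (30 + 2*5) = 370/(43*(5 + 6)) - (30 + 10) = (370/43)/11 - 1*40 = (370/43)*(1/11) - 40 = 370/473 - 40 = -18550/473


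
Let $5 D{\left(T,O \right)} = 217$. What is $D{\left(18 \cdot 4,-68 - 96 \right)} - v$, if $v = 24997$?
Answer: $- \frac{124768}{5} \approx -24954.0$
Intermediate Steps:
$D{\left(T,O \right)} = \frac{217}{5}$ ($D{\left(T,O \right)} = \frac{1}{5} \cdot 217 = \frac{217}{5}$)
$D{\left(18 \cdot 4,-68 - 96 \right)} - v = \frac{217}{5} - 24997 = - \frac{124768}{5}$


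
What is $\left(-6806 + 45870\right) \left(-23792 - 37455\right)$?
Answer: $-2392552808$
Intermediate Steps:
$\left(-6806 + 45870\right) \left(-23792 - 37455\right) = 39064 \left(-61247\right) = -2392552808$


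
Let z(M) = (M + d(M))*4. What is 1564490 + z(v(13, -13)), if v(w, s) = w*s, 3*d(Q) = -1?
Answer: 4691438/3 ≈ 1.5638e+6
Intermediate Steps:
d(Q) = -⅓ (d(Q) = (⅓)*(-1) = -⅓)
v(w, s) = s*w
z(M) = -4/3 + 4*M (z(M) = (M - ⅓)*4 = (-⅓ + M)*4 = -4/3 + 4*M)
1564490 + z(v(13, -13)) = 1564490 + (-4/3 + 4*(-13*13)) = 1564490 + (-4/3 + 4*(-169)) = 1564490 + (-4/3 - 676) = 1564490 - 2032/3 = 4691438/3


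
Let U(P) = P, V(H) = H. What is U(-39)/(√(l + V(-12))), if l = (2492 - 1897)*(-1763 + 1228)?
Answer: 39*I*√318337/318337 ≈ 0.069123*I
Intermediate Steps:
l = -318325 (l = 595*(-535) = -318325)
U(-39)/(√(l + V(-12))) = -39/√(-318325 - 12) = -39*(-I*√318337/318337) = -(-39)*I*√318337/318337 = 39*I*√318337/318337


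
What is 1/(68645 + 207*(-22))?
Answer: 1/64091 ≈ 1.5603e-5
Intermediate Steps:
1/(68645 + 207*(-22)) = 1/(68645 - 4554) = 1/64091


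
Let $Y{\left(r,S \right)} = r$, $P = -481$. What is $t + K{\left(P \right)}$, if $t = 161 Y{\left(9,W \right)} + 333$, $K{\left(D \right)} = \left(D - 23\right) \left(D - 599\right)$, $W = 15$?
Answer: $546102$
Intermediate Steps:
$K{\left(D \right)} = \left(-599 + D\right) \left(-23 + D\right)$ ($K{\left(D \right)} = \left(-23 + D\right) \left(-599 + D\right) = \left(-599 + D\right) \left(-23 + D\right)$)
$t = 1782$ ($t = 161 \cdot 9 + 333 = 1449 + 333 = 1782$)
$t + K{\left(P \right)} = 1782 + \left(13777 + \left(-481\right)^{2} - -299182\right) = 1782 + \left(13777 + 231361 + 299182\right) = 1782 + 544320 = 546102$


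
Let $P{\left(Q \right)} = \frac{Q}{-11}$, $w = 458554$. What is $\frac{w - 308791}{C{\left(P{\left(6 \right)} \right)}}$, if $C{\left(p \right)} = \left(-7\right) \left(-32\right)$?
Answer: $\frac{149763}{224} \approx 668.58$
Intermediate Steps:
$P{\left(Q \right)} = - \frac{Q}{11}$ ($P{\left(Q \right)} = Q \left(- \frac{1}{11}\right) = - \frac{Q}{11}$)
$C{\left(p \right)} = 224$
$\frac{w - 308791}{C{\left(P{\left(6 \right)} \right)}} = \frac{458554 - 308791}{224} = \left(458554 - 308791\right) \frac{1}{224} = 149763 \cdot \frac{1}{224} = \frac{149763}{224}$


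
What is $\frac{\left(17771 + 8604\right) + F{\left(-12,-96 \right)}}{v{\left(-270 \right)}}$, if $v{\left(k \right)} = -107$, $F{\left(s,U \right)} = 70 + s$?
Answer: $- \frac{26433}{107} \approx -247.04$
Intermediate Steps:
$\frac{\left(17771 + 8604\right) + F{\left(-12,-96 \right)}}{v{\left(-270 \right)}} = \frac{\left(17771 + 8604\right) + \left(70 - 12\right)}{-107} = \left(26375 + 58\right) \left(- \frac{1}{107}\right) = 26433 \left(- \frac{1}{107}\right) = - \frac{26433}{107}$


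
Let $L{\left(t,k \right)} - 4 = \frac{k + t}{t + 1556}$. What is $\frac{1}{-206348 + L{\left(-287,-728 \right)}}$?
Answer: $- \frac{1269}{261851551} \approx -4.8463 \cdot 10^{-6}$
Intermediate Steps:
$L{\left(t,k \right)} = 4 + \frac{k + t}{1556 + t}$ ($L{\left(t,k \right)} = 4 + \frac{k + t}{t + 1556} = 4 + \frac{k + t}{1556 + t}$)
$\frac{1}{-206348 + L{\left(-287,-728 \right)}} = \frac{1}{-206348 + \frac{6224 - 728 + 5 \left(-287\right)}{1556 - 287}} = \frac{1}{-206348 + \frac{6224 - 728 - 1435}{1269}} = \frac{1}{-206348 + \frac{1}{1269} \cdot 4061} = \frac{1}{-206348 + \frac{4061}{1269}} = \frac{1}{- \frac{261851551}{1269}} = - \frac{1269}{261851551}$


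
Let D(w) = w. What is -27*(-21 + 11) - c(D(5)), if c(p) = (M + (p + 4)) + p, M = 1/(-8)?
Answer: 2049/8 ≈ 256.13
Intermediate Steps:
M = -1/8 ≈ -0.12500
c(p) = 31/8 + 2*p (c(p) = (-1/8 + (p + 4)) + p = (-1/8 + (4 + p)) + p = (31/8 + p) + p = 31/8 + 2*p)
-27*(-21 + 11) - c(D(5)) = -27*(-21 + 11) - (31/8 + 2*5) = -27*(-10) - (31/8 + 10) = 270 - 1*111/8 = 270 - 111/8 = 2049/8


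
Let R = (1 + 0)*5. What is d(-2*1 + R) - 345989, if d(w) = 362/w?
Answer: -1037605/3 ≈ -3.4587e+5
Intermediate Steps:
R = 5 (R = 1*5 = 5)
d(-2*1 + R) - 345989 = 362/(-2*1 + 5) - 345989 = 362/(-2 + 5) - 345989 = 362/3 - 345989 = -1037605/3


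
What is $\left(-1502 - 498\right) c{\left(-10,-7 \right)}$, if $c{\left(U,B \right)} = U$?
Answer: $20000$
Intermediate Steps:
$\left(-1502 - 498\right) c{\left(-10,-7 \right)} = \left(-1502 - 498\right) \left(-10\right) = \left(-2000\right) \left(-10\right) = 20000$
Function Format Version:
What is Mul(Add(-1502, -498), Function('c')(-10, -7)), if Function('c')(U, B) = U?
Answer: 20000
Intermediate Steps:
Mul(Add(-1502, -498), Function('c')(-10, -7)) = Mul(Add(-1502, -498), -10) = Mul(-2000, -10) = 20000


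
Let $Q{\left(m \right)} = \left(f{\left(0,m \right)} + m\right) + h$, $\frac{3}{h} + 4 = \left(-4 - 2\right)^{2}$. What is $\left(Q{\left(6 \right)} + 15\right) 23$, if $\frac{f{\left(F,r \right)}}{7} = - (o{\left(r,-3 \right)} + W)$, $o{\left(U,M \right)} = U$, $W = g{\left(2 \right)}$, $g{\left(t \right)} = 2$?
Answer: $- \frac{25691}{32} \approx -802.84$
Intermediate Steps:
$W = 2$
$h = \frac{3}{32}$ ($h = \frac{3}{-4 + \left(-4 - 2\right)^{2}} = \frac{3}{-4 + \left(-6\right)^{2}} = \frac{3}{-4 + 36} = \frac{3}{32} \approx 0.09375$)
$f{\left(F,r \right)} = -14 - 7 r$ ($f{\left(F,r \right)} = 7 \left(- (r + 2)\right) = 7 \left(- (2 + r)\right) = 7 \left(-2 - r\right) = -14 - 7 r$)
$Q{\left(m \right)} = - \frac{445}{32} - 6 m$ ($Q{\left(m \right)} = \left(\left(-14 - 7 m\right) + m\right) + \frac{3}{32} = \left(-14 - 6 m\right) + \frac{3}{32} = - \frac{445}{32} - 6 m$)
$\left(Q{\left(6 \right)} + 15\right) 23 = \left(\left(- \frac{445}{32} - 36\right) + 15\right) 23 = \left(- \frac{1597}{32} + 15\right) 23 = \left(- \frac{1117}{32}\right) 23 = - \frac{25691}{32}$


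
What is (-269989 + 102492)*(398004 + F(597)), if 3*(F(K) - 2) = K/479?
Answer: -31932477792281/479 ≈ -6.6665e+10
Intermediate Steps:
F(K) = 2 + K/1437 (F(K) = 2 + (K/479)/3 = 2 + K/1437)
(-269989 + 102492)*(398004 + F(597)) = (-269989 + 102492)*(398004 + (2 + (1/1437)*597)) = -167497*(398004 + (2 + 199/479)) = -167497*(398004 + 1157/479) = -167497*190645073/479 = -31932477792281/479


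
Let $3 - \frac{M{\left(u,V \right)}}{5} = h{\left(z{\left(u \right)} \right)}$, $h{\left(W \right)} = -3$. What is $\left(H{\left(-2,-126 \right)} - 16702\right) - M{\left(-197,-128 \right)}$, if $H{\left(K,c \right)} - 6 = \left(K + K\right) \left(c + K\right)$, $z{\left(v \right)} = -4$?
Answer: $-16214$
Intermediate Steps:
$H{\left(K,c \right)} = 6 + 2 K \left(K + c\right)$ ($H{\left(K,c \right)} = 6 + \left(K + K\right) \left(c + K\right) = 6 + 2 K \left(K + c\right)$)
$M{\left(u,V \right)} = 30$ ($M{\left(u,V \right)} = 15 - -15 = 15 + 15 = 30$)
$\left(H{\left(-2,-126 \right)} - 16702\right) - M{\left(-197,-128 \right)} = \left(\left(6 + 2 \left(-2\right)^{2} + 2 \left(-2\right) \left(-126\right)\right) - 16702\right) - 30 = \left(\left(6 + 2 \cdot 4 + 504\right) - 16702\right) - 30 = \left(\left(6 + 8 + 504\right) - 16702\right) - 30 = \left(518 - 16702\right) - 30 = -16184 - 30 = -16214$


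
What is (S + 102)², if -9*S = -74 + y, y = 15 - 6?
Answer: 966289/81 ≈ 11930.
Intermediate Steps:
y = 9
S = 65/9 (S = -(-74 + 9)/9 = -⅑*(-65) = 65/9 ≈ 7.2222)
(S + 102)² = (65/9 + 102)² = (983/9)² = 966289/81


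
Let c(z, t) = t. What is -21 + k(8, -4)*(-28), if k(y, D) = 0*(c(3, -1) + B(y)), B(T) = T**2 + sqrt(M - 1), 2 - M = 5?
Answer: -21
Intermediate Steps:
M = -3 (M = 2 - 1*5 = 2 - 5 = -3)
B(T) = T**2 + 2*I (B(T) = T**2 + sqrt(-3 - 1) = T**2 + sqrt(-4) = T**2 + 2*I)
k(y, D) = 0 (k(y, D) = 0*(-1 + (y**2 + 2*I)) = 0*(-1 + y**2 + 2*I) = 0)
-21 + k(8, -4)*(-28) = -21 + 0*(-28) = -21 + 0 = -21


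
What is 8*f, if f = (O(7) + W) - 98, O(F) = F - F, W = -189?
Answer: -2296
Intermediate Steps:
O(F) = 0
f = -287 (f = (0 - 189) - 98 = -189 - 98 = -287)
8*f = 8*(-287) = -2296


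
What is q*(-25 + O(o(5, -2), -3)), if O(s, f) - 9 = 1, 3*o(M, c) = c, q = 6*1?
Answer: -90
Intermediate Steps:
q = 6
o(M, c) = c/3
O(s, f) = 10 (O(s, f) = 9 + 1 = 10)
q*(-25 + O(o(5, -2), -3)) = 6*(-25 + 10) = 6*(-15) = -90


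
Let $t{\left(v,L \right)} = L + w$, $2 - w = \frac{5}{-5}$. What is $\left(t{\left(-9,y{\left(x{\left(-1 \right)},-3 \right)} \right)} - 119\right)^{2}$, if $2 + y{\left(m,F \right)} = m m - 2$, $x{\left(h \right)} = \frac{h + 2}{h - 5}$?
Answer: $\frac{18653761}{1296} \approx 14393.0$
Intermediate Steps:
$x{\left(h \right)} = \frac{2 + h}{-5 + h}$
$w = 3$ ($w = 2 - \frac{5}{-5} = 2 - 5 \left(- \frac{1}{5}\right) = 2 - -1 = 2 + 1 = 3$)
$y{\left(m,F \right)} = -4 + m^{2}$ ($y{\left(m,F \right)} = -2 + \left(m m - 2\right) = -2 + \left(m^{2} - 2\right) = -2 + \left(-2 + m^{2}\right) = -4 + m^{2}$)
$t{\left(v,L \right)} = 3 + L$ ($t{\left(v,L \right)} = L + 3 = 3 + L$)
$\left(t{\left(-9,y{\left(x{\left(-1 \right)},-3 \right)} \right)} - 119\right)^{2} = \left(\left(3 - \left(4 - \left(\frac{2 - 1}{-5 - 1}\right)^{2}\right)\right) - 119\right)^{2} = \left(\left(3 - \left(4 - \left(\frac{1}{-6} \cdot 1\right)^{2}\right)\right) - 119\right)^{2} = \left(\left(3 - \left(4 - \left(\left(- \frac{1}{6}\right) 1\right)^{2}\right)\right) - 119\right)^{2} = \left(\left(3 - \left(4 - \left(- \frac{1}{6}\right)^{2}\right)\right) - 119\right)^{2} = \left(\left(3 + \left(-4 + \frac{1}{36}\right)\right) - 119\right)^{2} = \left(\left(3 - \frac{143}{36}\right) - 119\right)^{2} = \left(- \frac{35}{36} - 119\right)^{2} = \left(- \frac{4319}{36}\right)^{2} = \frac{18653761}{1296}$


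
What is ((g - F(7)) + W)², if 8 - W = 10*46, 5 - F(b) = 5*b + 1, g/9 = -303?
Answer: 9909904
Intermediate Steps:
g = -2727 (g = 9*(-303) = -2727)
F(b) = 4 - 5*b (F(b) = 5 - (5*b + 1) = 5 - (1 + 5*b) = 5 + (-1 - 5*b) = 4 - 5*b)
W = -452 (W = 8 - 10*46 = 8 - 1*460 = 8 - 460 = -452)
((g - F(7)) + W)² = ((-2727 - (4 - 5*7)) - 452)² = ((-2727 - (4 - 35)) - 452)² = ((-2727 - 1*(-31)) - 452)² = ((-2727 + 31) - 452)² = (-2696 - 452)² = (-3148)² = 9909904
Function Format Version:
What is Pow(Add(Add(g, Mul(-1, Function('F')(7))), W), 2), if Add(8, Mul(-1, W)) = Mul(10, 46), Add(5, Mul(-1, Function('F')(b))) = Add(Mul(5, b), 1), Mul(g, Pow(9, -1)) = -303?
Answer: 9909904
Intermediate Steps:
g = -2727 (g = Mul(9, -303) = -2727)
Function('F')(b) = Add(4, Mul(-5, b)) (Function('F')(b) = Add(5, Mul(-1, Add(Mul(5, b), 1))) = Add(5, Mul(-1, Add(1, Mul(5, b)))) = Add(5, Add(-1, Mul(-5, b))) = Add(4, Mul(-5, b)))
W = -452 (W = Add(8, Mul(-1, Mul(10, 46))) = Add(8, Mul(-1, 460)) = Add(8, -460) = -452)
Pow(Add(Add(g, Mul(-1, Function('F')(7))), W), 2) = Pow(Add(Add(-2727, Mul(-1, Add(4, Mul(-5, 7)))), -452), 2) = Pow(Add(Add(-2727, Mul(-1, Add(4, -35))), -452), 2) = Pow(Add(Add(-2727, Mul(-1, -31)), -452), 2) = Pow(Add(Add(-2727, 31), -452), 2) = Pow(Add(-2696, -452), 2) = Pow(-3148, 2) = 9909904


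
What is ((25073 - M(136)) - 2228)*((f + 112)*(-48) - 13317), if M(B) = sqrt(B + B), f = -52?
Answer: -370020465 + 64788*sqrt(17) ≈ -3.6975e+8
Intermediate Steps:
M(B) = sqrt(2)*sqrt(B) (M(B) = sqrt(2*B) = sqrt(2)*sqrt(B))
((25073 - M(136)) - 2228)*((f + 112)*(-48) - 13317) = ((25073 - sqrt(2)*sqrt(136)) - 2228)*((-52 + 112)*(-48) - 13317) = ((25073 - sqrt(2)*2*sqrt(34)) - 2228)*(60*(-48) - 13317) = ((25073 - 4*sqrt(17)) - 2228)*(-2880 - 13317) = ((25073 - 4*sqrt(17)) - 2228)*(-16197) = (22845 - 4*sqrt(17))*(-16197) = -370020465 + 64788*sqrt(17)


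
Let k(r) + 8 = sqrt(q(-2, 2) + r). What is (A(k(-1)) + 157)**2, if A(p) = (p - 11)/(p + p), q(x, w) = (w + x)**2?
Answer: 105709212/4225 + 226193*I/8450 ≈ 25020.0 + 26.768*I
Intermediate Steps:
k(r) = -8 + sqrt(r) (k(r) = -8 + sqrt((2 - 2)**2 + r) = -8 + sqrt(0**2 + r) = -8 + sqrt(0 + r) = -8 + sqrt(r))
A(p) = (-11 + p)/(2*p) (A(p) = (-11 + p)/((2*p)) = (-11 + p)*(1/(2*p)) = (-11 + p)/(2*p))
(A(k(-1)) + 157)**2 = ((-11 + (-8 + sqrt(-1)))/(2*(-8 + sqrt(-1))) + 157)**2 = ((-11 + (-8 + I))/(2*(-8 + I)) + 157)**2 = (((-8 - I)/65)*(-19 + I)/2 + 157)**2 = ((-19 + I)*(-8 - I)/130 + 157)**2 = (157 + (-19 + I)*(-8 - I)/130)**2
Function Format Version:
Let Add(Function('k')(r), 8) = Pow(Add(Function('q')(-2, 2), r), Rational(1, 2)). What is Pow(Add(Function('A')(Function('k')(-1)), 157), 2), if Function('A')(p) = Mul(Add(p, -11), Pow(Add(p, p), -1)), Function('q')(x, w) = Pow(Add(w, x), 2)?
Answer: Add(Rational(105709212, 4225), Mul(Rational(226193, 8450), I)) ≈ Add(25020., Mul(26.768, I))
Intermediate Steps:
Function('k')(r) = Add(-8, Pow(r, Rational(1, 2))) (Function('k')(r) = Add(-8, Pow(Add(Pow(Add(2, -2), 2), r), Rational(1, 2))) = Add(-8, Pow(Add(Pow(0, 2), r), Rational(1, 2))) = Add(-8, Pow(Add(0, r), Rational(1, 2))) = Add(-8, Pow(r, Rational(1, 2))))
Function('A')(p) = Mul(Rational(1, 2), Pow(p, -1), Add(-11, p)) (Function('A')(p) = Mul(Add(-11, p), Pow(Mul(2, p), -1)) = Mul(Add(-11, p), Mul(Rational(1, 2), Pow(p, -1))) = Mul(Rational(1, 2), Pow(p, -1), Add(-11, p)))
Pow(Add(Function('A')(Function('k')(-1)), 157), 2) = Pow(Add(Mul(Rational(1, 2), Pow(Add(-8, Pow(-1, Rational(1, 2))), -1), Add(-11, Add(-8, Pow(-1, Rational(1, 2))))), 157), 2) = Pow(Add(Mul(Rational(1, 2), Pow(Add(-8, I), -1), Add(-11, Add(-8, I))), 157), 2) = Pow(Add(Mul(Rational(1, 2), Mul(Rational(1, 65), Add(-8, Mul(-1, I))), Add(-19, I)), 157), 2) = Pow(Add(Mul(Rational(1, 130), Add(-19, I), Add(-8, Mul(-1, I))), 157), 2) = Pow(Add(157, Mul(Rational(1, 130), Add(-19, I), Add(-8, Mul(-1, I)))), 2)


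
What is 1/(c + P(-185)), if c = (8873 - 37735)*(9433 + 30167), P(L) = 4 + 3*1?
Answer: -1/1142935193 ≈ -8.7494e-10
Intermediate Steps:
P(L) = 7 (P(L) = 4 + 3 = 7)
c = -1142935200 (c = -28862*39600 = -1142935200)
1/(c + P(-185)) = 1/(-1142935200 + 7) = 1/(-1142935193) = -1/1142935193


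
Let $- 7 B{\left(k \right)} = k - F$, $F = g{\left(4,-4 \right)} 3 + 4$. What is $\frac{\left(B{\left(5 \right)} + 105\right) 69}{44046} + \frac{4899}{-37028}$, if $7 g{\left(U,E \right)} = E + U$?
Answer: $\frac{60808435}{1902757836} \approx 0.031958$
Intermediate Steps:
$g{\left(U,E \right)} = \frac{E}{7} + \frac{U}{7}$ ($g{\left(U,E \right)} = \frac{E + U}{7} = \frac{E}{7} + \frac{U}{7}$)
$F = 4$ ($F = \left(\frac{1}{7} \left(-4\right) + \frac{1}{7} \cdot 4\right) 3 + 4 = \left(- \frac{4}{7} + \frac{4}{7}\right) 3 + 4 = 0 \cdot 3 + 4 = 0 + 4 = 4$)
$B{\left(k \right)} = \frac{4}{7} - \frac{k}{7}$ ($B{\left(k \right)} = - \frac{k - 4}{7} = - \frac{-4 + k}{7} = \frac{4}{7} - \frac{k}{7}$)
$\frac{\left(B{\left(5 \right)} + 105\right) 69}{44046} + \frac{4899}{-37028} = \frac{\left(\left(\frac{4}{7} - \frac{5}{7}\right) + 105\right) 69}{44046} + \frac{4899}{-37028} = \left(\left(\frac{4}{7} - \frac{5}{7}\right) + 105\right) 69 \cdot \frac{1}{44046} + 4899 \left(- \frac{1}{37028}\right) = \left(- \frac{1}{7} + 105\right) 69 \cdot \frac{1}{44046} - \frac{4899}{37028} = \frac{734}{7} \cdot 69 \cdot \frac{1}{44046} - \frac{4899}{37028} = \frac{50646}{7} \cdot \frac{1}{44046} - \frac{4899}{37028} = \frac{8441}{51387} - \frac{4899}{37028} = \frac{60808435}{1902757836}$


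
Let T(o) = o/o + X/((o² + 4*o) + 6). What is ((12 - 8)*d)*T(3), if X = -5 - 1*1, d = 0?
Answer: 0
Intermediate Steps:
X = -6 (X = -5 - 1 = -6)
T(o) = 1 - 6/(6 + o² + 4*o) (T(o) = o/o - 6/((o² + 4*o) + 6) = 1 - 6/(6 + o² + 4*o))
((12 - 8)*d)*T(3) = ((12 - 8)*0)*(3*(4 + 3)/(6 + 3² + 4*3)) = (4*0)*(3*7/(6 + 9 + 12)) = 0*(3*7/27) = 0*(3*(1/27)*7) = 0*(7/9) = 0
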